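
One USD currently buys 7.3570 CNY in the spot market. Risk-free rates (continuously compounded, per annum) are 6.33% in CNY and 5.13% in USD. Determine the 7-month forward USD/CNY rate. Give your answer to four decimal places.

F = S·e^((r_CNY − r_USD)T) = 7.3570 · e^((0.0633 − 0.0513) × 7/12)
= 7.3570 · e^0.007000 = 7.3570 × 1.007025
F = 7.4087 CNY per USD

7.4087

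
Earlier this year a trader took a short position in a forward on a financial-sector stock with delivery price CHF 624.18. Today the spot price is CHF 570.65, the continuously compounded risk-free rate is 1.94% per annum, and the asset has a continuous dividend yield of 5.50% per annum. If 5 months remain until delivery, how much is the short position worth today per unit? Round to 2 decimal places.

Current fair forward for the remaining 5 months: F = S·e^((r − q)·T), (r − q) = 0.0194 − 0.0550 = -0.0356
F = 570.65 · e^(-0.0356 × 5/12) = 570.65 × 0.985276 = 562.2477
Value of long forward = (F − K)·e^(−rT) = (562.2477 − 624.18) · e^(−0.0194·5/12)
= -61.9323 × 0.991949 = -61.43
Short position value = −(long value) = CHF 61.43

CHF 61.43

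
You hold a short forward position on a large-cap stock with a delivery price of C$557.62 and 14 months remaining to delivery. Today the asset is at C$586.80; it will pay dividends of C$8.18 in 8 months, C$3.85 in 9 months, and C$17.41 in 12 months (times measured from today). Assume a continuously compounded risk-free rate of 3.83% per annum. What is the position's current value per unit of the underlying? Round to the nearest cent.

-C$25.08

PV(remaining dividends) I = 8.18·e^(−0.0383·8/12) + 3.85·e^(−0.0383·9/12) + 17.41·e^(−0.0383·12/12) = 28.4706
Current forward F = (S − I)·e^(rT) = (586.80 − 28.4706)·e^(0.0383·14/12) = 558.3294 × 1.045697 = 583.8434
Value (long) = (F − K)·e^(−rT) = (583.8434 − 557.62) × 0.956300 = 25.0774
Short position value = −(long value) = -C$25.08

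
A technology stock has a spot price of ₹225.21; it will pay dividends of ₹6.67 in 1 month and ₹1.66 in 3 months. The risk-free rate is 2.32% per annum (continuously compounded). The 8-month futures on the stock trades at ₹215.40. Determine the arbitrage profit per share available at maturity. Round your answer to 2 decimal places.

PV(dividends) I = 6.67·e^(−0.0232·1/12) + 1.66·e^(−0.0232·3/12) = 8.3075
Fair futures F* = (S − I)·e^(rT) = (225.21 − 8.3075)·e^0.015467 = 216.9025 × 1.015587 = 220.2834
Market ₹215.40 < fair 220.2834: forward underpriced → reverse cash-and-carry (short the stock, invest proceeds at r, pay the dividends, go long the forward).
Profit at T = |F_mkt − F*| = |215.40 − 220.2834| = ₹4.88 per share

₹4.88 per share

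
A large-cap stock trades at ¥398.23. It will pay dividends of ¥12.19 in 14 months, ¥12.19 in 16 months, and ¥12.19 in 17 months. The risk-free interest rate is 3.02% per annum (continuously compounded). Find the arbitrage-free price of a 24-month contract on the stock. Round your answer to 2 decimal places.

PV(dividends) I = 12.19·e^(−0.0302·14/12) + 12.19·e^(−0.0302·16/12) + 12.19·e^(−0.0302·17/12)
I = 11.7680 + 11.7089 + 11.6795 = 35.1564
F = (S − I)·e^(rT) = (398.23 − 35.1564) · e^(0.0302·24/12)
= 363.0736 · e^0.060400 = 363.0736 × 1.062261 = ¥385.68

¥385.68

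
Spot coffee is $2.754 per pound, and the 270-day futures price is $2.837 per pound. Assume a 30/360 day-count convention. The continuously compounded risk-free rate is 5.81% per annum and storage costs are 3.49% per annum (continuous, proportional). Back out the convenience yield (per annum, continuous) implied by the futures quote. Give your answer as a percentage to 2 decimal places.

F = S·e^((r+u−y)T) ⇒ (r+u−y) = ln(F/S)/T
ln(2.837/2.754) = 0.029693; /T ⇒ 0.039591
y = r + u − ln(F/S)/T = 0.0581 + 0.0349 − 0.039591 = 0.053409
y = 5.34%

5.34%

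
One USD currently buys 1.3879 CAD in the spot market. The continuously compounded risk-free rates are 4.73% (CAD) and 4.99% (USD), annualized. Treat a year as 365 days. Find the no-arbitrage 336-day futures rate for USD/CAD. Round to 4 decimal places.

1.3846

F = S·e^((r_CAD − r_USD)T) = 1.3879 · e^((0.0473 − 0.0499) × 336/365)
= 1.3879 · e^-0.002393 = 1.3879 × 0.997610
F = 1.3846 CAD per USD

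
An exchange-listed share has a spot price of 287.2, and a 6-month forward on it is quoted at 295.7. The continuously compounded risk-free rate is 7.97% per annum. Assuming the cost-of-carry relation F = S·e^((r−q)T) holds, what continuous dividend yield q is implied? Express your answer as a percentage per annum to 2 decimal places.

2.14%

From F = S·e^((r−q)T): (r − q) = ln(F/S)/T
ln(295.7/287.2) = ln(1.029596) = 0.029166
(r − q) = 0.029166 / (6/12) = 0.058332
q = r − ln(F/S)/T = 0.0797 − 0.058332 = 0.021368
q = 2.14%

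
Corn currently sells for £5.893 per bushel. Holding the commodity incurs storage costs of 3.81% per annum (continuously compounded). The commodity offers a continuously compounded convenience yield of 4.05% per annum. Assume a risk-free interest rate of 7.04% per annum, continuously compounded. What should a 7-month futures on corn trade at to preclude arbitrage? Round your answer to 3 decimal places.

Net carry = r + u − y = 0.0704 + 0.0381 − 0.0405 = 0.0680
F = S·e^((r+u−y)T) = 5.893 · e^(0.0680 × 7/12) = 5.893 · e^0.039667
= 5.893 × 1.040464 = £6.131 per bushel

£6.131 per bushel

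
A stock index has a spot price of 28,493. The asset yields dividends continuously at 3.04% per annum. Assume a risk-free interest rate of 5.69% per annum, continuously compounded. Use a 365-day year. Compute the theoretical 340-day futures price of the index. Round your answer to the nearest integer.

29,205

F = S·e^((r − q)T) = 28493 · e^((0.0569 − 0.0304) × 340/365)
= 28493 · e^0.024685 = 28493 × 1.024992
F = 29,205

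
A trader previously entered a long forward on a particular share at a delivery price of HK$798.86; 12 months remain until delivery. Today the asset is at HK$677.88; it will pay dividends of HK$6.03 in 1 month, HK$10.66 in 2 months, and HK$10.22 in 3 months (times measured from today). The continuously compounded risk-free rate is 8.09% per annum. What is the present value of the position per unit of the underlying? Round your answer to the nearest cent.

-HK$85.42

PV(remaining dividends) I = 6.03·e^(−0.0809·1/12) + 10.66·e^(−0.0809·2/12) + 10.22·e^(−0.0809·3/12) = 26.5221
Current forward F = (S − I)·e^(rT) = (677.88 − 26.5221)·e^(0.0809·12/12) = 651.3579 × 1.084262 = 706.2426
Value (long) = (F − K)·e^(−rT) = (706.2426 − 798.86) × 0.922286 = -85.4197
Value = -HK$85.42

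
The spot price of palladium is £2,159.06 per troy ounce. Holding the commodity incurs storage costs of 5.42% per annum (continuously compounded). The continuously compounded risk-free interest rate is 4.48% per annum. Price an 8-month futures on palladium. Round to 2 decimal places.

Net carry = r + u − y = 0.0448 + 0.0542 − 0.0000 = 0.0990
F = S·e^((r+u−y)T) = 2159.06 · e^(0.0990 × 8/12) = 2159.06 · e^0.06600000
= 2159.06 × 1.06822672 = £2,306.37 per troy ounce

£2,306.37 per troy ounce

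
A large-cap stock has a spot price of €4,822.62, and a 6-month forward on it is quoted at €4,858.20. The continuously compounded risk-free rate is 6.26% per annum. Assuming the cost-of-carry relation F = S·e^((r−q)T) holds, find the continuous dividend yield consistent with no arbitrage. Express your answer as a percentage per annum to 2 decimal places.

From F = S·e^((r−q)T): (r − q) = ln(F/S)/T
ln(4858.20/4822.62) = ln(1.007378) = 0.007351
(r − q) = 0.007351 / (6/12) = 0.014702
q = r − ln(F/S)/T = 0.0626 − 0.014702 = 0.047898
q = 4.79%

4.79%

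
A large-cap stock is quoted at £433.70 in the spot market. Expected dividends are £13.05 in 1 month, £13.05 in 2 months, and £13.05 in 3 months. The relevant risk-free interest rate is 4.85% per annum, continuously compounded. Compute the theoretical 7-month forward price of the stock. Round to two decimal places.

PV(dividends) I = 13.05·e^(−0.0485·1/12) + 13.05·e^(−0.0485·2/12) + 13.05·e^(−0.0485·3/12)
I = 12.9974 + 12.9449 + 12.8927 = 38.8350
F = (S − I)·e^(rT) = (433.70 − 38.8350) · e^(0.0485·7/12)
= 394.8650 · e^0.028292 = 394.8650 × 1.028696 = £406.20

£406.20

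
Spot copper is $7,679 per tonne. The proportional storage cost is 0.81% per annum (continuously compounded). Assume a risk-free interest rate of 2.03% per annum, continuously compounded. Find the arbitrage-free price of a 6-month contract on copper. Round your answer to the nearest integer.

$7,789 per tonne

Net carry = r + u − y = 0.0203 + 0.0081 − 0.0000 = 0.0284
F = S·e^((r+u−y)T) = 7679 · e^(0.0284 × 6/12) = 7679 · e^0.014200
= 7679 × 1.014301 = $7,789 per tonne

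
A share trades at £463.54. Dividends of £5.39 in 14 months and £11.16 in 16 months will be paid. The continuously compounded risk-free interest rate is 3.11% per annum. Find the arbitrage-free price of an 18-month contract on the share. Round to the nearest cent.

£469.01

PV(dividends) I = 5.39·e^(−0.0311·14/12) + 11.16·e^(−0.0311·16/12)
I = 5.1979 + 10.7067 = 15.9046
F = (S − I)·e^(rT) = (463.54 − 15.9046) · e^(0.0311·18/12)
= 447.6354 · e^0.046650 = 447.6354 × 1.047755 = £469.01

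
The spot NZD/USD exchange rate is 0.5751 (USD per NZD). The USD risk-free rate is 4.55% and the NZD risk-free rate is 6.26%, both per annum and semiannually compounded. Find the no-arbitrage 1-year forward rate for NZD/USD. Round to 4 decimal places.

By covered interest parity, F = S · (1+r_USD/2)^(2T) / (1+r_NZD/2)^(2T)
= 0.5751 × 1.046018 / 1.063580 = 0.5751 × 0.983488
F = 0.5656 USD per NZD

0.5656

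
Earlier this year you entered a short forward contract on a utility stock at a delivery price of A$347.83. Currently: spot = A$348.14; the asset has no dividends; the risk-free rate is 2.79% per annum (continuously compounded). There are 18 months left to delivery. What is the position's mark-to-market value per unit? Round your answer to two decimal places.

-A$14.57

Current fair forward for the remaining 18 months: F = S·e^(r·T), r = 0.0279
F = 348.14 · e^(0.0279 × 18/12) = 348.14 × 1.042738 = 363.0188
Value of long forward = (F − K)·e^(−rT) = (363.0188 − 347.83) · e^(−0.0279·18/12)
= 15.1888 × 0.959014 = 14.57
Short position value = −(long value) = -A$14.57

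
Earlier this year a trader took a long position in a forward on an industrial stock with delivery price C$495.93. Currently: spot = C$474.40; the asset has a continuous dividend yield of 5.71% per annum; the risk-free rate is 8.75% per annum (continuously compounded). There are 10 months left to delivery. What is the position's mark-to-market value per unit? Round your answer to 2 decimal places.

Current fair forward for the remaining 10 months: F = S·e^((r − q)·T), (r − q) = 0.0875 − 0.0571 = 0.0304
F = 474.40 · e^(0.0304 × 10/12) = 474.40 × 1.025657 = 486.5717
Value of long forward = (F − K)·e^(−rT) = (486.5717 − 495.93) · e^(−0.0875·10/12)
= -9.3583 × 0.929678 = -8.70

-C$8.70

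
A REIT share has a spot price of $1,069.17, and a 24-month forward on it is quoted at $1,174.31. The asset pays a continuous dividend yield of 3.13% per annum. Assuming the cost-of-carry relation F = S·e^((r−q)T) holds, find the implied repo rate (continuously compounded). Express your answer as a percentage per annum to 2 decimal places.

From F = S·e^((r−q)T): (r − q) = ln(F/S)/T
ln(1174.31/1069.17) = ln(1.098338) = 0.093798
(r − q) = 0.093798 / (24/12) = 0.046899
r = ln(F/S)/T + q = 0.046899 + 0.0313 = 0.078199
r = 7.82%

7.82%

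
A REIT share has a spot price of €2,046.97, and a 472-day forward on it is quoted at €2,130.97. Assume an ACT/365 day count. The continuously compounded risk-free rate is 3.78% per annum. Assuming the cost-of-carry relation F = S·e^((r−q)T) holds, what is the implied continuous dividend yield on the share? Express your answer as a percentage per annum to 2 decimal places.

0.67%

From F = S·e^((r−q)T): (r − q) = ln(F/S)/T
ln(2130.97/2046.97) = ln(1.041036) = 0.040216
(r − q) = 0.040216 / (472/365) = 0.031099
q = r − ln(F/S)/T = 0.0378 − 0.031099 = 0.006701
q = 0.67%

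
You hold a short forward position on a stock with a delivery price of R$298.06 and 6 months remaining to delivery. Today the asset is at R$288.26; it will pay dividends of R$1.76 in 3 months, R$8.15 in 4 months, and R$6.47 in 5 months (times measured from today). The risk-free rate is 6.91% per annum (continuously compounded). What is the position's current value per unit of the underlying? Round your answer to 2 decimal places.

PV(remaining dividends) I = 1.76·e^(−0.0691·3/12) + 8.15·e^(−0.0691·4/12) + 6.47·e^(−0.0691·5/12) = 15.9807
Current forward F = (S − I)·e^(rT) = (288.26 − 15.9807)·e^(0.0691·6/12) = 272.2793 × 1.035154 = 281.8510
Value (long) = (F − K)·e^(−rT) = (281.8510 − 298.06) × 0.966040 = -15.6585
Short position value = −(long value) = R$15.66

R$15.66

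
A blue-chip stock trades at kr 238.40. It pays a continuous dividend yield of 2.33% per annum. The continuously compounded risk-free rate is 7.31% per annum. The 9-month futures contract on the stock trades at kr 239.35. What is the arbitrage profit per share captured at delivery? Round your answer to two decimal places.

Fair futures: F* = S·e^(carry·T), with carry = (r − q) = 0.0731 − 0.0233 = 0.0498
F* = 238.40 · e^(0.0498 × 9/12) = 238.40 · e^0.037350 = 238.40 × 1.038056 = kr 247.4726
Market kr 239.35 < fair kr 247.4726: forward underpriced → reverse cash-and-carry (short spot, go long the forward).
At maturity, profit = |F_mkt − F*| = |239.35 − 247.4726| = kr 8.12 per share

kr 8.12 per share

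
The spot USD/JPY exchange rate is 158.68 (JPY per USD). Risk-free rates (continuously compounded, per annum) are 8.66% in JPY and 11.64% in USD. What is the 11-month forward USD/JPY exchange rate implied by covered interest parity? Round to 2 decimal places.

154.40

F = S·e^((r_JPY − r_USD)T) = 158.68 · e^((0.0866 − 0.1164) × 11/12)
= 158.68 · e^-0.027317 = 158.68 × 0.973053
F = 154.40 JPY per USD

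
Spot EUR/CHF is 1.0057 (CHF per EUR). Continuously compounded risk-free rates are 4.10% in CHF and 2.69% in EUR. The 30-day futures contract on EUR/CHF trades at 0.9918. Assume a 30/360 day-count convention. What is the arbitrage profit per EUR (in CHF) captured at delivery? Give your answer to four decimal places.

0.0151 per EUR (in CHF)

Fair futures: F* = S·e^(carry·T), with carry = (r_CHF − r_EUR) = 0.0410 − 0.0269 = 0.0141
F* = 1.0057 · e^(0.0141 × 30/360) = 1.0057 · e^0.001175 = 1.0057 × 1.001176 = 1.0069
Market 0.9918 < fair 1.0069: forward underpriced → reverse cash-and-carry (short spot, go long the forward).
At maturity, profit = |F_mkt − F*| = |0.9918 − 1.0069| = 0.0151 per EUR (in CHF)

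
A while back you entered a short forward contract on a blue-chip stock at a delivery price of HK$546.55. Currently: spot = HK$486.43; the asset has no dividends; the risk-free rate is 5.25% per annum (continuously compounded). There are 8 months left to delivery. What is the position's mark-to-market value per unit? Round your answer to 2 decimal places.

Current fair forward for the remaining 8 months: F = S·e^(r·T), r = 0.0525
F = 486.43 · e^(0.0525 × 8/12) = 486.43 × 1.035620 = 503.7566
Value of long forward = (F − K)·e^(−rT) = (503.7566 − 546.55) · e^(−0.0525·8/12)
= -42.7934 × 0.965605 = -41.32
Short position value = −(long value) = HK$41.32

HK$41.32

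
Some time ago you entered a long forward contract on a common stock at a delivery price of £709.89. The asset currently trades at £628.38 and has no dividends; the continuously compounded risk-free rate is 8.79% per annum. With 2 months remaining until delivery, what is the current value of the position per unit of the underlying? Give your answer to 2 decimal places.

-£71.19

Current fair forward for the remaining 2 months: F = S·e^(r·T), r = 0.0879
F = 628.38 · e^(0.0879 × 2/12) = 628.38 × 1.014758 = 637.6536
Value of long forward = (F − K)·e^(−rT) = (637.6536 − 709.89) · e^(−0.0879·2/12)
= -72.2364 × 0.985457 = -71.19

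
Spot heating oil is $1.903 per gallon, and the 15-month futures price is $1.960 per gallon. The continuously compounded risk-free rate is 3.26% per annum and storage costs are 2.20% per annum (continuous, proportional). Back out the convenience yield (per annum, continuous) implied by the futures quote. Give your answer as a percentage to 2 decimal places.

F = S·e^((r+u−y)T) ⇒ (r+u−y) = ln(F/S)/T
ln(1.960/1.903) = 0.029513; /T ⇒ 0.023610
y = r + u − ln(F/S)/T = 0.0326 + 0.0220 − 0.023610 = 0.030990
y = 3.10%

3.10%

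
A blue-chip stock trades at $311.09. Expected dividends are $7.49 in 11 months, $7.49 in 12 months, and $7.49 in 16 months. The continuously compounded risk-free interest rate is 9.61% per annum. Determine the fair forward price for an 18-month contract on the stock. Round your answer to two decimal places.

$335.94

PV(dividends) I = 7.49·e^(−0.0961·11/12) + 7.49·e^(−0.0961·12/12) + 7.49·e^(−0.0961·16/12)
I = 6.8584 + 6.8037 + 6.5892 = 20.2513
F = (S − I)·e^(rT) = (311.09 − 20.2513) · e^(0.0961·18/12)
= 290.8387 · e^0.144150 = 290.8387 × 1.155057 = $335.94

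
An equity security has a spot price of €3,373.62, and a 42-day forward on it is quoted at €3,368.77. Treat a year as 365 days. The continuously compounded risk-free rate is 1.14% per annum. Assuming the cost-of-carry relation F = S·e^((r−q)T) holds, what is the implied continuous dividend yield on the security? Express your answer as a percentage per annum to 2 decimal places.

From F = S·e^((r−q)T): (r − q) = ln(F/S)/T
ln(3368.77/3373.62) = ln(0.998562) = -0.001439
(r − q) = -0.001439 / (42/365) = -0.012506
q = r − ln(F/S)/T = 0.0114 + 0.012506 = 0.023906
q = 2.39%

2.39%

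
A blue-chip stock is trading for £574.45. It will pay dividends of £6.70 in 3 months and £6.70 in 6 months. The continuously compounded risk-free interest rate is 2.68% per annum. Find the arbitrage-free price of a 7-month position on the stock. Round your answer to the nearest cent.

PV(dividends) I = 6.70·e^(−0.0268·3/12) + 6.70·e^(−0.0268·6/12)
I = 6.6553 + 6.6108 = 13.2661
F = (S − I)·e^(rT) = (574.45 − 13.2661) · e^(0.0268·7/12)
= 561.1839 · e^0.015633 = 561.1839 × 1.015756 = £570.03

£570.03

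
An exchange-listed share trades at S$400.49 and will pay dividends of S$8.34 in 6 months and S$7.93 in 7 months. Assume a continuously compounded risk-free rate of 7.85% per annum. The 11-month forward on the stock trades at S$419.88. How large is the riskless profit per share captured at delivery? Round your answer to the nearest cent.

S$6.27 per share

PV(dividends) I = 8.34·e^(−0.0785·6/12) + 7.93·e^(−0.0785·7/12) = 15.5941
Fair forward F* = (S − I)·e^(rT) = (400.49 − 15.5941)·e^0.071958 = 384.8959 × 1.074610 = 413.6130
Market S$419.88 > fair 413.6130: forward overpriced → cash-and-carry (borrow at r, buy the stock and collect the dividends, short the forward).
Profit at T = |F_mkt − F*| = |419.88 − 413.6130| = S$6.27 per share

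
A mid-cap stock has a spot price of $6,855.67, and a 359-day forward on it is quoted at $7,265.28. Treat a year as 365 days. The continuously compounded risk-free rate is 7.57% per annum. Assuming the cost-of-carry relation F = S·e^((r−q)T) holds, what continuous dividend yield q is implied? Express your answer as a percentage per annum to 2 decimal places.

1.67%

From F = S·e^((r−q)T): (r − q) = ln(F/S)/T
ln(7265.28/6855.67) = ln(1.059748) = 0.058031
(r − q) = 0.058031 / (359/365) = 0.059001
q = r − ln(F/S)/T = 0.0757 − 0.059001 = 0.016699
q = 1.67%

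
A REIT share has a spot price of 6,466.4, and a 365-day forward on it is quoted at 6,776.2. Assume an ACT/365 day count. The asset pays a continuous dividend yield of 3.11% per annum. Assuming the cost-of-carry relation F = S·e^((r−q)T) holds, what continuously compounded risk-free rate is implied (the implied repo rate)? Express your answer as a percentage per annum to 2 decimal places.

7.79%

From F = S·e^((r−q)T): (r − q) = ln(F/S)/T
ln(6776.2/6466.4) = ln(1.047909) = 0.046797
(r − q) = 0.046797 / (365/365) = 0.046797
r = ln(F/S)/T + q = 0.046797 + 0.0311 = 0.077897
r = 7.79%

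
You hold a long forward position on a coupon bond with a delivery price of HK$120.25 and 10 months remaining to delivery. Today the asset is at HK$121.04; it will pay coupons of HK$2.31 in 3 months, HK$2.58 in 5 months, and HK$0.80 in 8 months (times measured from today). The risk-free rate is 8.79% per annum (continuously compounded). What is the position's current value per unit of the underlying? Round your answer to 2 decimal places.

PV(remaining coupons) I = 2.31·e^(−0.0879·3/12) + 2.58·e^(−0.0879·5/12) + 0.80·e^(−0.0879·8/12) = 5.5015
Current forward F = (S − I)·e^(rT) = (121.04 − 5.5015)·e^(0.0879·10/12) = 115.5385 × 1.076000 = 124.3194
Value (long) = (F − K)·e^(−rT) = (124.3194 − 120.25) × 0.929368 = 3.7820
Value = HK$3.78

HK$3.78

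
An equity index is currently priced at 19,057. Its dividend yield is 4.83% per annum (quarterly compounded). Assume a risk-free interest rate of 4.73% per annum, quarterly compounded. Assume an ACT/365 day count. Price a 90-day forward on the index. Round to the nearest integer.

19,052

F = S · (1+r/4)^(4T) / (1+q/4)^(4T)
= 19057 × 1.011662 / 1.011909 = 19057 × 0.999756
F = 19,052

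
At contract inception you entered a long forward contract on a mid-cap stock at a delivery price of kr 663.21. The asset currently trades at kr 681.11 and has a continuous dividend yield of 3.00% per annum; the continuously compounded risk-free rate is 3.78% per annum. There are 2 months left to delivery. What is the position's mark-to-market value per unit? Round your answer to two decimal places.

Current fair forward for the remaining 2 months: F = S·e^((r − q)·T), (r − q) = 0.0378 − 0.0300 = 0.0078
F = 681.11 · e^(0.0078 × 2/12) = 681.11 × 1.001301 = 681.9961
Value of long forward = (F − K)·e^(−rT) = (681.9961 − 663.21) · e^(−0.0378·2/12)
= 18.7861 × 0.993720 = 18.67

kr 18.67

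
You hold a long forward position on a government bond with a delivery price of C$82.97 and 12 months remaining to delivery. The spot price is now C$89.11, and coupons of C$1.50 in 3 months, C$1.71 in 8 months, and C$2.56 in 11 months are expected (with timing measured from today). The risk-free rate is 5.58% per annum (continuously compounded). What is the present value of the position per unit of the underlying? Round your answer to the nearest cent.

PV(remaining coupons) I = 1.50·e^(−0.0558·3/12) + 1.71·e^(−0.0558·8/12) + 2.56·e^(−0.0558·11/12) = 5.5591
Current forward F = (S − I)·e^(rT) = (89.11 − 5.5591)·e^(0.0558·12/12) = 83.5509 × 1.057386 = 88.3456
Value (long) = (F − K)·e^(−rT) = (88.3456 − 82.97) × 0.945728 = 5.0839
Value = C$5.08

C$5.08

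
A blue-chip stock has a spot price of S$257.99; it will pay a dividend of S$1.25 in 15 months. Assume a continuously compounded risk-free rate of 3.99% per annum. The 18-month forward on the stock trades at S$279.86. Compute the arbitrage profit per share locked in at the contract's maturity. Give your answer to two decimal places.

S$7.22 per share

PV(dividends) I = 1.25·e^(−0.0399·15/12) = 1.1892
Fair forward F* = (S − I)·e^(rT) = (257.99 − 1.1892)·e^0.059850 = 256.8008 × 1.061677 = 272.6395
Market S$279.86 > fair 272.6395: forward overpriced → cash-and-carry (borrow at r, buy the stock and collect the dividends, short the forward).
Profit at T = |F_mkt − F*| = |279.86 − 272.6395| = S$7.22 per share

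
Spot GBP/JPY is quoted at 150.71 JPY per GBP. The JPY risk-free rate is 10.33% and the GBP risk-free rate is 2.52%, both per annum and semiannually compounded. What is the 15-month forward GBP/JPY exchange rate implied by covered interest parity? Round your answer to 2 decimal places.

165.66

By covered interest parity, F = S · (1+r_JPY/2)^(2T) / (1+r_GBP/2)^(2T)
= 150.71 × 1.134170 / 1.031798 = 150.71 × 1.099217
F = 165.66 JPY per GBP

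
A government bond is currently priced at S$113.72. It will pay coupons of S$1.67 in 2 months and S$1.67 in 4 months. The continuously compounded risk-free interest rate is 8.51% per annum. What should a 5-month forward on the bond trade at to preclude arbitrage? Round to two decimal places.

PV(coupons) I = 1.67·e^(−0.0851·2/12) + 1.67·e^(−0.0851·4/12)
I = 1.6465 + 1.6233 = 3.2698
F = (S − I)·e^(rT) = (113.72 − 3.2698) · e^(0.0851·5/12)
= 110.4502 · e^0.035458 = 110.4502 × 1.036094 = S$114.44

S$114.44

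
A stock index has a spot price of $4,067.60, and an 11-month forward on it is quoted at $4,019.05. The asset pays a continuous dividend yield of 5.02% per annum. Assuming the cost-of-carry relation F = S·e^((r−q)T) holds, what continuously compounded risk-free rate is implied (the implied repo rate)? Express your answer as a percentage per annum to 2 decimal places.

From F = S·e^((r−q)T): (r − q) = ln(F/S)/T
ln(4019.05/4067.60) = ln(0.988064) = -0.012008
(r − q) = -0.012008 / (11/12) = -0.013100
r = ln(F/S)/T + q = -0.013100 + 0.0502 = 0.037100
r = 3.71%

3.71%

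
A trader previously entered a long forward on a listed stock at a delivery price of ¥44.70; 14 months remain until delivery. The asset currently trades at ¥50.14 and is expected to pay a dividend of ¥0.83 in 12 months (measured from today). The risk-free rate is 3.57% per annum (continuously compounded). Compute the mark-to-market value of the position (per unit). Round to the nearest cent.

¥6.46

PV(remaining dividends) I = 0.83·e^(−0.0357·12/12) = 0.8009
Current forward F = (S − I)·e^(rT) = (50.14 − 0.8009)·e^(0.0357·14/12) = 49.3391 × 1.042530 = 51.4375
Value (long) = (F − K)·e^(−rT) = (51.4375 − 44.70) × 0.959205 = 6.4626
Value = ¥6.46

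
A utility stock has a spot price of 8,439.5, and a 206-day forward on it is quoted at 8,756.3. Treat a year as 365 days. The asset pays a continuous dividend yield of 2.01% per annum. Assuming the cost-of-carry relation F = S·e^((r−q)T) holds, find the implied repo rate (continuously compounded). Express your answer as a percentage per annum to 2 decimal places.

8.54%

From F = S·e^((r−q)T): (r − q) = ln(F/S)/T
ln(8756.3/8439.5) = ln(1.037538) = 0.036851
(r − q) = 0.036851 / (206/365) = 0.065294
r = ln(F/S)/T + q = 0.065294 + 0.0201 = 0.085394
r = 8.54%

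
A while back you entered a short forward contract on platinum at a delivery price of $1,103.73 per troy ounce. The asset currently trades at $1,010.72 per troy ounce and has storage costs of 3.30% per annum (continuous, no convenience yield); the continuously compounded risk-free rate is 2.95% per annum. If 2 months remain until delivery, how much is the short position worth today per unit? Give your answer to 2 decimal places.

$82.02 per troy ounce

Current fair forward for the remaining 2 months: F = S·e^((r + u)·T), (r + u) = 0.0295 + 0.0330 = 0.0625
F = 1010.72 · e^(0.0625 × 2/12) = 1010.72 × 1.01047111 = 1021.3034
Value of long forward = (F − K)·e^(−rT) = (1021.3034 − 1103.73) · e^(−0.0295·2/12)
= -82.4266 × 0.99509540 = -82.02
Short position value = −(long value) = $82.02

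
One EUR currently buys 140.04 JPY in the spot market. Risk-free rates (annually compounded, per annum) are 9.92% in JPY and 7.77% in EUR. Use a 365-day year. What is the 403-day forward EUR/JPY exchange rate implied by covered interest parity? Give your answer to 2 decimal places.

By covered interest parity, F = S · (1+r_JPY)^T / (1+r_EUR)^T
= 140.04 × 1.110077 / 1.086129 = 140.04 × 1.022049
F = 143.13 JPY per EUR

143.13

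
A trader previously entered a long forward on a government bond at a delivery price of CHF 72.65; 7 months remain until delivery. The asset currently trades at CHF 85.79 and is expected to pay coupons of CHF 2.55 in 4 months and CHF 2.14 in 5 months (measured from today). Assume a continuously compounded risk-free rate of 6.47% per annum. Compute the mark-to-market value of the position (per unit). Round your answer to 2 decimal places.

CHF 11.25

PV(remaining coupons) I = 2.55·e^(−0.0647·4/12) + 2.14·e^(−0.0647·5/12) = 4.5787
Current forward F = (S − I)·e^(rT) = (85.79 − 4.5787)·e^(0.0647·7/12) = 81.2113 × 1.038463 = 84.3349
Value (long) = (F − K)·e^(−rT) = (84.3349 − 72.65) × 0.962962 = 11.2521
Value = CHF 11.25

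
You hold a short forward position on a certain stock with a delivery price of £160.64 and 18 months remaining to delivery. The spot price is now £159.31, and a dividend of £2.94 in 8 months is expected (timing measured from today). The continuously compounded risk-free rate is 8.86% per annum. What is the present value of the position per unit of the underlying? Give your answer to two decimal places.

PV(remaining dividends) I = 2.94·e^(−0.0886·8/12) = 2.7714
Current forward F = (S − I)·e^(rT) = (159.31 − 2.7714)·e^(0.0886·18/12) = 156.5386 × 1.142136 = 178.7884
Value (long) = (F − K)·e^(−rT) = (178.7884 − 160.64) × 0.875553 = 15.8899
Short position value = −(long value) = -£15.89

-£15.89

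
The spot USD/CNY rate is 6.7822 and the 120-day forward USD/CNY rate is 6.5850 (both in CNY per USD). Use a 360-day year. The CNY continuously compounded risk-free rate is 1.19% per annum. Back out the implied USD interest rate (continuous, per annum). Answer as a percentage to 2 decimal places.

10.04%

F = S·e^((r_CNY − r_USD)T) ⇒ r_USD = r_CNY − ln(F/S)/T
ln(6.5850/6.7822) = -0.029507; /(120/360) = -0.088521
r_USD = 0.0119 + 0.088521 = 0.100421
r_USD = 10.04%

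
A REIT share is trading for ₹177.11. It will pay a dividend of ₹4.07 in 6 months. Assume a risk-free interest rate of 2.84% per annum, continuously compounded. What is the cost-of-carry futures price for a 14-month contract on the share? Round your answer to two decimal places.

₹178.93

PV(dividends) I = 4.07·e^(−0.0284·6/12)
I = 4.0126
F = (S − I)·e^(rT) = (177.11 − 4.0126) · e^(0.0284·14/12)
= 173.0974 · e^0.033133 = 173.0974 × 1.033688 = ₹178.93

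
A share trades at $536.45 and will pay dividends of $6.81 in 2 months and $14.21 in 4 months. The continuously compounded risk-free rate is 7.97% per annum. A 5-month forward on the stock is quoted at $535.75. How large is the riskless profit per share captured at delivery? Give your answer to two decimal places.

$2.44 per share

PV(dividends) I = 6.81·e^(−0.0797·2/12) + 14.21·e^(−0.0797·4/12) = 20.5576
Fair forward F* = (S − I)·e^(rT) = (536.45 − 20.5576)·e^0.033208 = 515.8924 × 1.033766 = 533.3120
Market $535.75 > fair 533.3120: forward overpriced → cash-and-carry (borrow at r, buy the stock and collect the dividends, short the forward).
Profit at T = |F_mkt − F*| = |535.75 − 533.3120| = $2.44 per share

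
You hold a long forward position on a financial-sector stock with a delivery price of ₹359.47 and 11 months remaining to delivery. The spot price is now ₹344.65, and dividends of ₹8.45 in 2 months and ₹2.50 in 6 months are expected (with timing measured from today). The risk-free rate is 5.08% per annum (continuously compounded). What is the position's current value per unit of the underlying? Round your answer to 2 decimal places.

PV(remaining dividends) I = 8.45·e^(−0.0508·2/12) + 2.50·e^(−0.0508·6/12) = 10.8161
Current forward F = (S − I)·e^(rT) = (344.65 − 10.8161)·e^(0.0508·11/12) = 333.8339 × 1.047668 = 349.7471
Value (long) = (F − K)·e^(−rT) = (349.7471 − 359.47) × 0.954501 = -9.2805
Value = -₹9.28

-₹9.28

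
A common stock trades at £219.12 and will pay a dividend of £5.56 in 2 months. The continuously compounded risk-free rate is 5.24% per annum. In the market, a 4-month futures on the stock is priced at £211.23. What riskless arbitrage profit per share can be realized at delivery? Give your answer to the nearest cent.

£6.14 per share

PV(dividends) I = 5.56·e^(−0.0524·2/12) = 5.5117
Fair futures F* = (S − I)·e^(rT) = (219.12 − 5.5117)·e^0.017467 = 213.6083 × 1.017620 = 217.3721
Market £211.23 < fair 217.3721: forward underpriced → reverse cash-and-carry (short the stock, invest proceeds at r, pay the dividends, go long the forward).
Profit at T = |F_mkt − F*| = |211.23 − 217.3721| = £6.14 per share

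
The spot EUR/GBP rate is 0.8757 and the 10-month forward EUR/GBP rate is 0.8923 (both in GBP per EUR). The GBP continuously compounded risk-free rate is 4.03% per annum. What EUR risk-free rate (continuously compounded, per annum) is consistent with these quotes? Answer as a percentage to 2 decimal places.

F = S·e^((r_GBP − r_EUR)T) ⇒ r_EUR = r_GBP − ln(F/S)/T
ln(0.8923/0.8757) = 0.018779; /(10/12) = 0.022535
r_EUR = 0.0403 − 0.022535 = 0.017765
r_EUR = 1.78%

1.78%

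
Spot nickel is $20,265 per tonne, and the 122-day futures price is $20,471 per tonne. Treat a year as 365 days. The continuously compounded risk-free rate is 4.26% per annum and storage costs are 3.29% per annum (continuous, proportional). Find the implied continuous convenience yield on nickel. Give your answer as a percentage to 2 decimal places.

F = S·e^((r+u−y)T) ⇒ (r+u−y) = ln(F/S)/T
ln(20471/20265) = 0.010114; /T ⇒ 0.030259
y = r + u − ln(F/S)/T = 0.0426 + 0.0329 − 0.030259 = 0.045241
y = 4.52%

4.52%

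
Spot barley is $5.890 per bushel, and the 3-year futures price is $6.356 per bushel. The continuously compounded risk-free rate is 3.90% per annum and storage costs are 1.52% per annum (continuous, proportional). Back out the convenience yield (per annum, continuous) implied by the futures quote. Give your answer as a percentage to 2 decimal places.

2.88%

F = S·e^((r+u−y)T) ⇒ (r+u−y) = ln(F/S)/T
ln(6.356/5.890) = 0.076143; /T ⇒ 0.025381
y = r + u − ln(F/S)/T = 0.0390 + 0.0152 − 0.025381 = 0.028819
y = 2.88%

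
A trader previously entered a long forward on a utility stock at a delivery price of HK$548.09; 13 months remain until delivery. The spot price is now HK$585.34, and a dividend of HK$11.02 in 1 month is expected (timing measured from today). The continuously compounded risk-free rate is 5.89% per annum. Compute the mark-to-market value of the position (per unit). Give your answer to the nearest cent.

HK$60.16

PV(remaining dividends) I = 11.02·e^(−0.0589·1/12) = 10.9660
Current forward F = (S − I)·e^(rT) = (585.34 − 10.9660)·e^(0.0589·13/12) = 574.3740 × 1.065888 = 612.2184
Value (long) = (F − K)·e^(−rT) = (612.2184 − 548.09) × 0.938185 = 60.1643
Value = HK$60.16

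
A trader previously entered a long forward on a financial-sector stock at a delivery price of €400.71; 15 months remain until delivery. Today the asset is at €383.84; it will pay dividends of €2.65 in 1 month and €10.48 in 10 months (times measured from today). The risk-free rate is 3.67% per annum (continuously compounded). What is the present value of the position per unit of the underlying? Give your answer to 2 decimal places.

-€11.71

PV(remaining dividends) I = 2.65·e^(−0.0367·1/12) + 10.48·e^(−0.0367·10/12) = 12.8062
Current forward F = (S − I)·e^(rT) = (383.84 − 12.8062)·e^(0.0367·15/12) = 371.0338 × 1.046944 = 388.4516
Value (long) = (F − K)·e^(−rT) = (388.4516 − 400.71) × 0.955161 = -11.7087
Value = -€11.71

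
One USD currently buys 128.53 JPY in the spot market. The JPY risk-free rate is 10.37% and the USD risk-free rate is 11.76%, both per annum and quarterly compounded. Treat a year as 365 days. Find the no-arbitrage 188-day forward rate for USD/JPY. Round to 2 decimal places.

127.64

By covered interest parity, F = S · (1+r_JPY/4)^(4T) / (1+r_USD/4)^(4T)
= 128.53 × 1.054147 / 1.061517 = 128.53 × 0.993057
F = 127.64 JPY per USD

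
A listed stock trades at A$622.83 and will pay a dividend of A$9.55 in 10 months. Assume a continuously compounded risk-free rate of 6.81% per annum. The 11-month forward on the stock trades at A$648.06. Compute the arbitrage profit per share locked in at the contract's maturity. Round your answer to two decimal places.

A$5.29 per share

PV(dividends) I = 9.55·e^(−0.0681·10/12) = 9.0231
Fair forward F* = (S − I)·e^(rT) = (622.83 − 9.0231)·e^0.062425 = 613.8069 × 1.064415 = 653.3453
Market A$648.06 < fair 653.3453: forward underpriced → reverse cash-and-carry (short the stock, invest proceeds at r, pay the dividends, go long the forward).
Profit at T = |F_mkt − F*| = |648.06 − 653.3453| = A$5.29 per share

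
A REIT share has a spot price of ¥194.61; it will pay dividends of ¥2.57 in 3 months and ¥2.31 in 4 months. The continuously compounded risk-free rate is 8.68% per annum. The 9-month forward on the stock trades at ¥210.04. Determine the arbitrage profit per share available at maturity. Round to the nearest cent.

¥7.42 per share

PV(dividends) I = 2.57·e^(−0.0868·3/12) + 2.31·e^(−0.0868·4/12) = 4.7590
Fair forward F* = (S − I)·e^(rT) = (194.61 − 4.7590)·e^0.065100 = 189.8510 × 1.067266 = 202.6215
Market ¥210.04 > fair 202.6215: forward overpriced → cash-and-carry (borrow at r, buy the stock and collect the dividends, short the forward).
Profit at T = |F_mkt − F*| = |210.04 − 202.6215| = ¥7.42 per share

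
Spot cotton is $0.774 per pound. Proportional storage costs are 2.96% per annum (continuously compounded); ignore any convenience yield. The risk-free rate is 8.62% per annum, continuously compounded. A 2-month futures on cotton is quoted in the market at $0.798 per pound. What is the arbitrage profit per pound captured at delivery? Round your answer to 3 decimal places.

Fair futures: F* = S·e^(carry·T), with carry = (r + u) = 0.0862 + 0.0296 = 0.1158
F* = 0.774 · e^(0.1158 × 2/12) = 0.774 · e^0.019300 = 0.774 × 1.019487 = $0.7891
Market $0.798 > fair $0.7891: forward overpriced → cash-and-carry (buy spot, short the forward).
At maturity, profit = |F_mkt − F*| = |0.798 − 0.7891| = $0.009 per pound

$0.009 per pound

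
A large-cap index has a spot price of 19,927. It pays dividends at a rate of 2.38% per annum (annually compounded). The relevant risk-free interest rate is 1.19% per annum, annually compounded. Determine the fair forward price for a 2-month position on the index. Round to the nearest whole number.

F = S · (1+r)^T / (1+q)^T
= 19927 × 1.001974 / 1.003928 = 19927 × 0.998054
F = 19,888

19,888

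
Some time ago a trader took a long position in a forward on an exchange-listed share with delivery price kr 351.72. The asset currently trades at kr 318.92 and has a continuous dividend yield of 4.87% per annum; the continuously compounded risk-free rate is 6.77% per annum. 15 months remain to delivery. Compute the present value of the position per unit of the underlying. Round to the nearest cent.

-kr 23.10

Current fair forward for the remaining 15 months: F = S·e^((r − q)·T), (r − q) = 0.0677 − 0.0487 = 0.0190
F = 318.92 · e^(0.0190 × 15/12) = 318.92 × 1.024034 = 326.5849
Value of long forward = (F − K)·e^(−rT) = (326.5849 − 351.72) · e^(−0.0677·15/12)
= -25.1351 × 0.918857 = -23.10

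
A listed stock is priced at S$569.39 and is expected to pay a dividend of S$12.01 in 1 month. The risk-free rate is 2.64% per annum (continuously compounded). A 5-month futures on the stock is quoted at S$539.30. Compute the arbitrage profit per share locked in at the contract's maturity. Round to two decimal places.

S$24.27 per share

PV(dividends) I = 12.01·e^(−0.0264·1/12) = 11.9836
Fair futures F* = (S − I)·e^(rT) = (569.39 − 11.9836)·e^0.011000 = 557.4064 × 1.011061 = 563.5719
Market S$539.30 < fair 563.5719: forward underpriced → reverse cash-and-carry (short the stock, invest proceeds at r, pay the dividends, go long the forward).
Profit at T = |F_mkt − F*| = |539.30 − 563.5719| = S$24.27 per share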